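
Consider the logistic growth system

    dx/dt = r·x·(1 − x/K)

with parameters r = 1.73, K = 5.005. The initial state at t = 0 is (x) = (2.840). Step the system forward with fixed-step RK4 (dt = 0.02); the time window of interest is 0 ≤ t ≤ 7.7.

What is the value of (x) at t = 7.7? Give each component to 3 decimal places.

t=0.000: state=(2.840)
step 1 (dt=0.02): k1=(2.125), k2=(2.120), k3=(2.120), k4=(2.115); state += dt/6·(k1+2k2+2k3+k4)
t=0.020: state=(2.882)
t=0.040: state=(2.925)
t=0.060: state=(2.967)
continuing one RK4 step at a time; state shown every 25 steps (Δt=0.5):
t=0.500: state=(3.789)
t=1.000: state=(4.409)
t=1.500: state=(4.736)
t=2.000: state=(4.888)
t=2.500: state=(4.955)
t=3.000: state=(4.984)
t=3.500: state=(4.996)
t=4.000: state=(5.001)
t=4.500: state=(5.003)
t=5.000: state=(5.004)
t=5.500: state=(5.005)
t=6.000: state=(5.005)
t=6.500: state=(5.005)
t=7.000: state=(5.005)
t=7.500: state=(5.005)
t=7.700: state=(5.005)

(x) = (5.005)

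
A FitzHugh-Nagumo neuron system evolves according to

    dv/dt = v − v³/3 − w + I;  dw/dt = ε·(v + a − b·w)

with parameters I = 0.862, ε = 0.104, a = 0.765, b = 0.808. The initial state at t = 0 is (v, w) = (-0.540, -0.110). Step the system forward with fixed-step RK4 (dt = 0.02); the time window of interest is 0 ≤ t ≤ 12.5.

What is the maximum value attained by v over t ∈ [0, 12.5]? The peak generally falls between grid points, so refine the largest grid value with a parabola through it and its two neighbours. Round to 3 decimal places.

t=0.000: state=(-0.540, -0.110)
step 1 (dt=0.02): k1=(0.484, 0.033), k2=(0.488, 0.033), k3=(0.488, 0.033), k4=(0.491, 0.034); state += dt/6·(k1+2k2+2k3+k4)
t=0.020: state=(-0.530, -0.109)
t=0.040: state=(-0.520, -0.109)
t=0.060: state=(-0.510, -0.108)
continuing one RK4 step at a time; state shown every 25 steps (Δt=0.5):
t=0.500: state=(-0.249, -0.087)
t=1.000: state=(0.196, -0.047)
t=1.500: state=(0.858, 0.020)
t=2.000: state=(1.539, 0.121)
t=2.500: state=(1.868, 0.243)
t=3.000: state=(1.935, 0.369)
t=3.500: state=(1.918, 0.491)
t=4.000: state=(1.881, 0.607)
t=4.500: state=(1.838, 0.716)
t=5.000: state=(1.795, 0.818)
t=5.500: state=(1.751, 0.913)
t=6.000: state=(1.706, 1.003)
t=6.500: state=(1.661, 1.086)
t=7.000: state=(1.615, 1.164)
t=7.500: state=(1.569, 1.236)
t=8.000: state=(1.523, 1.303)
t=8.500: state=(1.475, 1.364)
t=9.000: state=(1.426, 1.421)
t=9.500: state=(1.375, 1.473)
t=10.000: state=(1.323, 1.520)
t=10.500: state=(1.268, 1.562)
t=11.000: state=(1.211, 1.600)
t=11.500: state=(1.149, 1.633)
t=12.000: state=(1.082, 1.662)
t=12.500: state=(1.008, 1.686)
largest grid value and its neighbours: v(3.040)=1.93491, v(3.060)=1.93491, v(3.080)=1.93482
parabola through these three points peaks at t≈3.051 with v≈1.93492

max v = 1.935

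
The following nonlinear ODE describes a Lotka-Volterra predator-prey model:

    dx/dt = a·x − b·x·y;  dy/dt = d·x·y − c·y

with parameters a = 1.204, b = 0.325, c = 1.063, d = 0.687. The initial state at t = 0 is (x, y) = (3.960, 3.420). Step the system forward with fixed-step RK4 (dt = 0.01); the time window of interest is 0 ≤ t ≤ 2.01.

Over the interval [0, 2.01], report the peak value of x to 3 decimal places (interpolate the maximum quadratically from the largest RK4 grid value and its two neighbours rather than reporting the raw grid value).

max x = 3.969

t=0.000: state=(3.960, 3.420)
step 1 (dt=0.01): k1=(0.366, 5.669), k2=(0.330, 5.720), k3=(0.330, 5.720), k4=(0.293, 5.771); state += dt/6·(k1+2k2+2k3+k4)
t=0.010: state=(3.963, 3.477)
t=0.020: state=(3.966, 3.535)
t=0.030: state=(3.968, 3.595)
continuing one RK4 step at a time; state shown every 10 steps (Δt=0.1):
t=0.100: state=(3.958, 4.038)
t=0.200: state=(3.871, 4.754)
t=0.300: state=(3.694, 5.545)
t=0.400: state=(3.433, 6.372)
t=0.500: state=(3.107, 7.175)
t=0.600: state=(2.743, 7.888)
t=0.700: state=(2.371, 8.454)
t=0.800: state=(2.018, 8.837)
t=0.900: state=(1.702, 9.027)
t=1.000: state=(1.431, 9.036)
t=1.100: state=(1.205, 8.893)
t=1.200: state=(1.023, 8.630)
t=1.300: state=(0.876, 8.281)
t=1.400: state=(0.760, 7.875)
t=1.500: state=(0.668, 7.436)
t=1.600: state=(0.596, 6.982)
t=1.700: state=(0.540, 6.527)
t=1.800: state=(0.496, 6.081)
t=1.900: state=(0.463, 5.651)
t=2.000: state=(0.437, 5.240)
t=2.010: state=(0.435, 5.201)
largest grid value and its neighbours: x(0.040)=3.96868, x(0.050)=3.96893, x(0.060)=3.96838
parabola through these three points peaks at t≈0.048 with x≈3.96894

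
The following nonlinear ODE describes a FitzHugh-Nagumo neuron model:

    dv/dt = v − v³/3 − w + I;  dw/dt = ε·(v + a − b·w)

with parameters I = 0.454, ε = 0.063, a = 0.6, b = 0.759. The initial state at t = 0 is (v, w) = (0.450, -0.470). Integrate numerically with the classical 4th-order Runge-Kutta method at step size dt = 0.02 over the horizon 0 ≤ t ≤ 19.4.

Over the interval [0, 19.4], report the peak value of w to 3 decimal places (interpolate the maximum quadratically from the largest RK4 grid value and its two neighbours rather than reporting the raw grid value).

t=0.000: state=(0.450, -0.470)
step 1 (dt=0.02): k1=(1.344, 0.089), k2=(1.353, 0.089), k3=(1.353, 0.089), k4=(1.363, 0.090); state += dt/6·(k1+2k2+2k3+k4)
t=0.020: state=(0.477, -0.468)
t=0.040: state=(0.505, -0.466)
t=0.060: state=(0.532, -0.465)
continuing one RK4 step at a time; state shown every 50 steps (Δt=1):
t=1.000: state=(1.769, -0.339)
t=2.000: state=(1.988, -0.167)
t=3.000: state=(1.946, -0.001)
t=4.000: state=(1.889, 0.154)
t=5.000: state=(1.831, 0.298)
t=6.000: state=(1.772, 0.432)
t=7.000: state=(1.711, 0.555)
t=8.000: state=(1.650, 0.670)
t=9.000: state=(1.586, 0.775)
t=10.000: state=(1.520, 0.871)
t=11.000: state=(1.450, 0.959)
t=12.000: state=(1.376, 1.038)
t=13.000: state=(1.296, 1.109)
t=14.000: state=(1.207, 1.171)
t=15.000: state=(1.102, 1.224)
t=16.000: state=(0.973, 1.268)
t=17.000: state=(0.795, 1.300)
t=18.000: state=(0.499, 1.317)
t=19.000: state=(-0.149, 1.306)
t=19.400: state=(-0.626, 1.287)
largest grid value and its neighbours: w(18.200)=1.31780, w(18.220)=1.31781, w(18.240)=1.31780
parabola through these three points peaks at t≈18.222 with w≈1.31781

max w = 1.318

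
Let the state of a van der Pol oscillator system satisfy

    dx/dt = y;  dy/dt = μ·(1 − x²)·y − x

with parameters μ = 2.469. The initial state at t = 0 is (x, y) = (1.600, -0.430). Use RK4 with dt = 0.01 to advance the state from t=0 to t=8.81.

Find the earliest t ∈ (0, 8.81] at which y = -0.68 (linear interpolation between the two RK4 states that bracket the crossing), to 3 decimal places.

t = 0.916

t=0.000: state=(1.600, -0.430)
step 1 (dt=0.01): k1=(-0.430, 0.056), k2=(-0.430, 0.050), k3=(-0.430, 0.050), k4=(-0.429, 0.044); state += dt/6·(k1+2k2+2k3+k4)
t=0.010: state=(1.596, -0.429)
t=0.020: state=(1.591, -0.429)
t=0.030: state=(1.587, -0.429)
continuing one RK4 step at a time; state shown every 50 steps (Δt=0.5):
t=0.500: state=(1.375, -0.498)
t=0.910: state=(1.139, -0.676)
next step: t=0.920: state=(1.132, -0.682) — y has crossed -0.68
linear interpolation between t=0.910 (-0.67597) and t=0.920 (-0.68247) → t≈0.916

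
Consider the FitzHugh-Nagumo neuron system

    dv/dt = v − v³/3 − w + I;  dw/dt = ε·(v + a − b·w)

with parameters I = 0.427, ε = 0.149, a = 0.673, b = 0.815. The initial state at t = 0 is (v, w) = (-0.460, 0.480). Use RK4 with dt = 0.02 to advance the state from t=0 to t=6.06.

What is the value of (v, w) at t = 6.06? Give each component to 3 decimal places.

(v, w) = (-1.324, -0.216)

t=0.000: state=(-0.460, 0.480)
step 1 (dt=0.02): k1=(-0.481, -0.027), k2=(-0.484, -0.027), k3=(-0.484, -0.027), k4=(-0.488, -0.028); state += dt/6·(k1+2k2+2k3+k4)
t=0.020: state=(-0.470, 0.479)
t=0.040: state=(-0.480, 0.479)
t=0.060: state=(-0.489, 0.478)
continuing one RK4 step at a time; state shown every 10 steps (Δt=0.2):
t=0.200: state=(-0.563, 0.473)
t=0.400: state=(-0.679, 0.463)
t=0.600: state=(-0.806, 0.450)
t=0.800: state=(-0.939, 0.434)
t=1.000: state=(-1.072, 0.413)
t=1.200: state=(-1.196, 0.390)
t=1.400: state=(-1.305, 0.363)
t=1.600: state=(-1.395, 0.335)
t=1.800: state=(-1.464, 0.304)
t=2.000: state=(-1.514, 0.273)
t=2.200: state=(-1.547, 0.241)
t=2.400: state=(-1.566, 0.209)
t=2.600: state=(-1.575, 0.178)
t=2.800: state=(-1.576, 0.147)
t=3.000: state=(-1.572, 0.117)
t=3.200: state=(-1.564, 0.088)
t=3.400: state=(-1.552, 0.060)
t=3.600: state=(-1.539, 0.032)
t=3.800: state=(-1.524, 0.006)
t=4.000: state=(-1.508, -0.019)
t=4.200: state=(-1.492, -0.042)
t=4.400: state=(-1.475, -0.065)
t=4.600: state=(-1.457, -0.087)
t=4.800: state=(-1.439, -0.108)
t=5.000: state=(-1.421, -0.128)
t=5.200: state=(-1.403, -0.146)
t=5.400: state=(-1.385, -0.164)
t=5.600: state=(-1.367, -0.181)
t=5.800: state=(-1.348, -0.197)
t=6.000: state=(-1.330, -0.211)
t=6.060: state=(-1.324, -0.216)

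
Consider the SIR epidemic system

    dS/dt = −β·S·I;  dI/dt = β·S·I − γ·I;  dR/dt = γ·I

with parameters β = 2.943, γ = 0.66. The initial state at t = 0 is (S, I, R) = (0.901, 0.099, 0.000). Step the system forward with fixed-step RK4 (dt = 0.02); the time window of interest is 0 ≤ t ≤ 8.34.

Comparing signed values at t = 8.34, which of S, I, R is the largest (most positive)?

largest component: R

t=0.000: state=(0.901, 0.099, 0.000)
step 1 (dt=0.02): k1=(-0.263, 0.197, 0.065), k2=(-0.267, 0.200, 0.067), k3=(-0.267, 0.200, 0.067), k4=(-0.272, 0.204, 0.068); state += dt/6·(k1+2k2+2k3+k4)
t=0.020: state=(0.896, 0.103, 0.001)
t=0.040: state=(0.890, 0.107, 0.003)
t=0.060: state=(0.884, 0.111, 0.004)
continuing one RK4 step at a time; state shown every 25 steps (Δt=0.5):
t=0.500: state=(0.710, 0.236, 0.053)
t=1.000: state=(0.443, 0.398, 0.159)
t=1.500: state=(0.232, 0.464, 0.305)
t=2.000: state=(0.119, 0.427, 0.454)
t=2.500: state=(0.067, 0.351, 0.582)
t=3.000: state=(0.042, 0.273, 0.685)
t=3.500: state=(0.030, 0.206, 0.764)
t=4.000: state=(0.023, 0.154, 0.823)
t=4.500: state=(0.019, 0.114, 0.867)
t=5.000: state=(0.016, 0.084, 0.899)
t=5.500: state=(0.015, 0.062, 0.923)
t=6.000: state=(0.014, 0.046, 0.941)
t=6.500: state=(0.013, 0.033, 0.954)
t=7.000: state=(0.012, 0.024, 0.963)
t=7.500: state=(0.012, 0.018, 0.970)
t=8.000: state=(0.012, 0.013, 0.975)
t=8.340: state=(0.012, 0.011, 0.978)
compare at T: S=0.012, I=0.011, R=0.978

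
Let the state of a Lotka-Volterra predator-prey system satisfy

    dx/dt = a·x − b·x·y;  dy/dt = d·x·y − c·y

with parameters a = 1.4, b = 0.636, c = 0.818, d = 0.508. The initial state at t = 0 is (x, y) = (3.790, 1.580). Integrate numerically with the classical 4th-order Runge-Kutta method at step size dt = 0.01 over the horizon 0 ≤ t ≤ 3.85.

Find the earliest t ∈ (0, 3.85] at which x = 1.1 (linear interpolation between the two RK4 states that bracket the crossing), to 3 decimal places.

t=0.000: state=(3.790, 1.580)
step 1 (dt=0.01): k1=(1.498, 1.750), k2=(1.479, 1.765), k3=(1.479, 1.765), k4=(1.461, 1.781); state += dt/6·(k1+2k2+2k3+k4)
t=0.010: state=(3.805, 1.598)
t=0.020: state=(3.819, 1.616)
t=0.030: state=(3.833, 1.634)
continuing one RK4 step at a time; state shown every 20 steps (Δt=0.2):
t=0.200: state=(4.000, 1.996)
t=0.400: state=(3.970, 2.547)
t=0.600: state=(3.648, 3.192)
t=0.800: state=(3.087, 3.822)
t=1.000: state=(2.432, 4.296)
t=1.200: state=(1.831, 4.525)
t=1.400: state=(1.360, 4.513)
t=1.540: state=(1.113, 4.393)
next step: t=1.550: state=(1.097, 4.382) — x has crossed 1.1
linear interpolation between t=1.540 (1.11255) and t=1.550 (1.09718) → t≈1.548

t = 1.548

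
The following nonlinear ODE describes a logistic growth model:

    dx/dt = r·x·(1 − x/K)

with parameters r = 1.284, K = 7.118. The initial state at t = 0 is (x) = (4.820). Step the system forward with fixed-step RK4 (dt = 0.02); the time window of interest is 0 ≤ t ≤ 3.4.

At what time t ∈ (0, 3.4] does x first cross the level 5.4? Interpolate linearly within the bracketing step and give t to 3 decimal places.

t=0.000: state=(4.820)
step 1 (dt=0.02): k1=(1.998), k2=(1.989), k3=(1.989), k4=(1.980); state += dt/6·(k1+2k2+2k3+k4)
t=0.020: state=(4.860)
t=0.040: state=(4.899)
t=0.060: state=(4.938)
continuing one RK4 step at a time; state shown every 10 steps (Δt=0.2):
t=0.200: state=(5.200)
t=0.300: state=(5.375)
next step: t=0.320: state=(5.408) — x has crossed 5.4
linear interpolation between t=0.300 (5.37472) and t=0.320 (5.40830) → t≈0.315

t = 0.315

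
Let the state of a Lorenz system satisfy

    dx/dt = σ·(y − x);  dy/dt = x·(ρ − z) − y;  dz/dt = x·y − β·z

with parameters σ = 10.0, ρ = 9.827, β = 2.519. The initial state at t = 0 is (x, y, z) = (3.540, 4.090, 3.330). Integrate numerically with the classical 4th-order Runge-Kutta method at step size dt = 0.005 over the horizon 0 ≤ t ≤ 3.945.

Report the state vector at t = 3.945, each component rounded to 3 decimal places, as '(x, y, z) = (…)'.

t=0.000: state=(3.540, 4.090, 3.330)
step 1 (dt=0.005): k1=(5.500, 18.909, 6.090), k2=(5.835, 18.897, 6.276), k3=(5.827, 18.901, 6.278), k4=(6.154, 18.892, 6.468); state += dt/6·(k1+2k2+2k3+k4)
t=0.005: state=(3.569, 4.184, 3.361)
t=0.010: state=(3.601, 4.279, 3.395)
t=0.015: state=(3.637, 4.373, 3.430)
continuing one RK4 step at a time; state shown every 40 steps (Δt=0.2):
t=0.200: state=(6.109, 7.611, 6.718)
t=0.400: state=(7.034, 6.065, 12.246)
t=0.600: state=(4.025, 2.692, 10.899)
t=0.800: state=(2.631, 2.487, 7.757)
t=1.000: state=(3.071, 3.605, 5.998)
t=1.200: state=(4.623, 5.570, 6.462)
t=1.400: state=(6.142, 6.448, 9.409)
t=1.600: state=(5.416, 4.571, 10.878)
t=1.800: state=(3.903, 3.413, 9.292)
t=2.000: state=(3.605, 3.761, 7.618)
t=2.200: state=(4.346, 4.873, 7.299)
t=2.400: state=(5.351, 5.706, 8.606)
t=2.600: state=(5.398, 5.093, 9.931)
t=2.800: state=(4.548, 4.139, 9.532)
t=3.000: state=(4.086, 4.053, 8.433)
t=3.200: state=(4.359, 4.629, 7.945)
t=3.400: state=(4.952, 5.210, 8.468)
t=3.600: state=(5.163, 5.092, 9.313)
t=3.800: state=(4.779, 4.530, 9.377)
t=3.945: state=(4.471, 4.318, 8.966)

(x, y, z) = (4.471, 4.318, 8.966)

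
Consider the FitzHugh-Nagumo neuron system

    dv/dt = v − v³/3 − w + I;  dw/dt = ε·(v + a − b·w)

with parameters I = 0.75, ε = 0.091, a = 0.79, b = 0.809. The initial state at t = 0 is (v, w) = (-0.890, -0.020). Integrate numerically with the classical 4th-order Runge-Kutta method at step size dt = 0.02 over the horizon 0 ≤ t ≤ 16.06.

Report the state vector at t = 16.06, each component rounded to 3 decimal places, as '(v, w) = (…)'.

t=0.000: state=(-0.890, -0.020)
step 1 (dt=0.02): k1=(0.115, -0.008), k2=(0.115, -0.008), k3=(0.115, -0.008), k4=(0.116, -0.007); state += dt/6·(k1+2k2+2k3+k4)
t=0.020: state=(-0.888, -0.020)
t=0.040: state=(-0.885, -0.020)
t=0.060: state=(-0.883, -0.020)
continuing one RK4 step at a time; state shown every 50 steps (Δt=1):
t=1.000: state=(-0.755, -0.022)
t=2.000: state=(-0.551, -0.009)
t=3.000: state=(-0.168, 0.028)
t=4.000: state=(0.710, 0.114)
t=5.000: state=(1.725, 0.289)
t=6.000: state=(1.860, 0.498)
t=7.000: state=(1.796, 0.693)
t=8.000: state=(1.715, 0.867)
t=9.000: state=(1.630, 1.022)
t=10.000: state=(1.543, 1.158)
t=11.000: state=(1.452, 1.276)
t=12.000: state=(1.354, 1.378)
t=13.000: state=(1.247, 1.464)
t=14.000: state=(1.125, 1.533)
t=15.000: state=(0.976, 1.586)
t=16.000: state=(0.771, 1.620)
t=16.060: state=(0.756, 1.621)

(v, w) = (0.756, 1.621)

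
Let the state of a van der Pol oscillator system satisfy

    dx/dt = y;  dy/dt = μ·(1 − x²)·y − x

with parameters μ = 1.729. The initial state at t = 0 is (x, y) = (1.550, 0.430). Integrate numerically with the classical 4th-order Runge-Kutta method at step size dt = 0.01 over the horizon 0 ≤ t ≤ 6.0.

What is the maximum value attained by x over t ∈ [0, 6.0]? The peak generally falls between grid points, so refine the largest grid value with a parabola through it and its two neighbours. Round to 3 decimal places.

t=0.000: state=(1.550, 0.430)
step 1 (dt=0.01): k1=(0.430, -2.593), k2=(0.417, -2.568), k3=(0.417, -2.568), k4=(0.404, -2.544); state += dt/6·(k1+2k2+2k3+k4)
t=0.010: state=(1.554, 0.404)
t=0.020: state=(1.558, 0.379)
t=0.030: state=(1.562, 0.354)
continuing one RK4 step at a time; state shown every 20 steps (Δt=0.2):
t=0.200: state=(1.591, 0.011)
t=0.400: state=(1.566, -0.241)
t=0.600: state=(1.501, -0.396)
t=0.800: state=(1.410, -0.512)
t=1.000: state=(1.297, -0.620)
t=1.200: state=(1.161, -0.746)
t=1.400: state=(0.996, -0.915)
t=1.600: state=(0.789, -1.166)
t=1.800: state=(0.520, -1.562)
t=2.000: state=(0.149, -2.193)
t=2.200: state=(-0.374, -3.044)
t=2.400: state=(-1.041, -3.438)
t=2.600: state=(-1.640, -2.311)
t=2.800: state=(-1.941, -0.796)
t=3.000: state=(-2.012, -0.038)
t=3.200: state=(-1.988, 0.236)
t=3.400: state=(-1.929, 0.339)
t=3.600: state=(-1.856, 0.390)
t=3.800: state=(-1.774, 0.428)
t=4.000: state=(-1.684, 0.467)
t=4.200: state=(-1.587, 0.511)
t=4.400: state=(-1.479, 0.567)
t=4.600: state=(-1.359, 0.640)
t=4.800: state=(-1.221, 0.740)
t=5.000: state=(-1.060, 0.884)
t=5.200: state=(-0.863, 1.101)
t=5.400: state=(-0.611, 1.447)
t=5.600: state=(-0.270, 2.006)
t=5.800: state=(0.210, 2.828)
t=6.000: state=(0.853, 3.483)
largest grid value and its neighbours: x(0.200)=1.59082, x(0.210)=1.59085, x(0.220)=1.59072
parabola through these three points peaks at t≈0.207 with x≈1.59086

max x = 1.591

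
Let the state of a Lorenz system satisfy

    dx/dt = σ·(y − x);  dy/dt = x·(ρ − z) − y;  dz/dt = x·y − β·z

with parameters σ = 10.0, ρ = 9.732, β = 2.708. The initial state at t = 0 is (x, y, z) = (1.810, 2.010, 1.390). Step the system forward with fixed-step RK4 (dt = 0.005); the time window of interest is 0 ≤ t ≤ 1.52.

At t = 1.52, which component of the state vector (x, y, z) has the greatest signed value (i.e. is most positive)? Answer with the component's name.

largest component: z

t=0.000: state=(1.810, 2.010, 1.390)
step 1 (dt=0.005): k1=(2.000, 13.089, -0.126), k2=(2.277, 13.099, -0.056), k3=(2.271, 13.104, -0.055), k4=(2.542, 13.119, 0.017); state += dt/6·(k1+2k2+2k3+k4)
t=0.005: state=(1.821, 2.076, 1.390)
t=0.010: state=(1.835, 2.141, 1.390)
t=0.015: state=(1.852, 2.207, 1.391)
continuing one RK4 step at a time; state shown every 10 steps (Δt=0.05):
t=0.050: state=(2.031, 2.685, 1.424)
t=0.100: state=(2.447, 3.449, 1.564)
t=0.150: state=(3.028, 4.349, 1.866)
t=0.200: state=(3.766, 5.393, 2.406)
t=0.250: state=(4.649, 6.544, 3.280)
t=0.300: state=(5.641, 7.682, 4.588)
t=0.350: state=(6.649, 8.587, 6.366)
t=0.400: state=(7.513, 8.961, 8.499)
t=0.450: state=(8.026, 8.569, 10.648)
t=0.500: state=(8.018, 7.434, 12.333)
t=0.550: state=(7.465, 5.892, 13.197)
t=0.600: state=(6.520, 4.397, 13.204)
t=0.650: state=(5.426, 3.247, 12.590)
t=0.700: state=(4.399, 2.512, 11.647)
t=0.750: state=(3.564, 2.118, 10.596)
t=0.800: state=(2.955, 1.959, 9.561)
t=0.850: state=(2.557, 1.951, 8.599)
t=0.900: state=(2.335, 2.042, 7.736)
t=0.950: state=(2.253, 2.207, 6.983)
t=1.000: state=(2.282, 2.439, 6.344)
t=1.050: state=(2.405, 2.738, 5.823)
t=1.100: state=(2.613, 3.108, 5.428)
t=1.150: state=(2.900, 3.553, 5.170)
t=1.200: state=(3.265, 4.074, 5.065)
t=1.250: state=(3.708, 4.665, 5.137)
t=1.300: state=(4.219, 5.301, 5.412)
t=1.350: state=(4.781, 5.938, 5.914)
t=1.400: state=(5.361, 6.504, 6.647)
t=1.450: state=(5.904, 6.908, 7.582)
t=1.500: state=(6.340, 7.055, 8.634)
t=1.520: state=(6.468, 7.028, 9.058)
compare at T: x=6.468, y=7.028, z=9.058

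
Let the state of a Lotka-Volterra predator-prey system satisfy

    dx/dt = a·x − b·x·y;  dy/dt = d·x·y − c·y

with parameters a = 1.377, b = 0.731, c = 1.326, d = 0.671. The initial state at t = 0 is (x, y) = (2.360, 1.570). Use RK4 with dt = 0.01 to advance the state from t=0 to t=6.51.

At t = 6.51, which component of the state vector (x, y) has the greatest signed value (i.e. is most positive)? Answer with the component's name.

largest component: y

t=0.000: state=(2.360, 1.570)
step 1 (dt=0.01): k1=(0.541, 0.404), k2=(0.538, 0.408), k3=(0.538, 0.408), k4=(0.535, 0.411); state += dt/6·(k1+2k2+2k3+k4)
t=0.010: state=(2.365, 1.574)
t=0.020: state=(2.371, 1.578)
t=0.030: state=(2.376, 1.582)
continuing one RK4 step at a time; state shown every 25 steps (Δt=0.25):
t=0.250: state=(2.473, 1.692)
t=0.500: state=(2.526, 1.849)
t=0.750: state=(2.502, 2.026)
t=1.000: state=(2.400, 2.196)
t=1.250: state=(2.238, 2.327)
t=1.500: state=(2.049, 2.393)
t=1.750: state=(1.866, 2.385)
t=2.000: state=(1.713, 2.310)
t=2.250: state=(1.601, 2.189)
t=2.500: state=(1.534, 2.042)
t=2.750: state=(1.511, 1.892)
t=3.000: state=(1.529, 1.751)
t=3.250: state=(1.584, 1.632)
t=3.500: state=(1.674, 1.539)
t=3.750: state=(1.794, 1.477)
t=4.000: state=(1.938, 1.449)
t=4.250: state=(2.098, 1.459)
t=4.500: state=(2.258, 1.510)
t=4.750: state=(2.399, 1.602)
t=5.000: state=(2.496, 1.735)
t=5.250: state=(2.527, 1.901)
t=5.500: state=(2.479, 2.079)
t=5.750: state=(2.356, 2.240)
t=6.000: state=(2.182, 2.354)
t=6.250: state=(1.992, 2.399)
t=6.500: state=(1.816, 2.369)
t=6.510: state=(1.810, 2.366)
compare at T: x=1.810, y=2.366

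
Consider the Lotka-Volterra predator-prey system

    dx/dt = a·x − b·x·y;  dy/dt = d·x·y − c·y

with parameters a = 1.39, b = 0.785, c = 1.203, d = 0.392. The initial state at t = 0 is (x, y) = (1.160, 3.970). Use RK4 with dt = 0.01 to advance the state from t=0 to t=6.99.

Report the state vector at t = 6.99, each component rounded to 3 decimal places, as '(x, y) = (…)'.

(x, y) = (0.704, 1.012)

t=0.000: state=(1.160, 3.970)
step 1 (dt=0.01): k1=(-2.003, -2.971), k2=(-1.972, -2.975), k3=(-1.972, -2.975), k4=(-1.942, -2.979); state += dt/6·(k1+2k2+2k3+k4)
t=0.010: state=(1.140, 3.940)
t=0.020: state=(1.121, 3.910)
t=0.030: state=(1.103, 3.881)
continuing one RK4 step at a time; state shown every 25 steps (Δt=0.25):
t=0.250: state=(0.811, 3.230)
t=0.500: state=(0.651, 2.566)
t=0.750: state=(0.589, 2.017)
t=1.000: state=(0.587, 1.581)
t=1.250: state=(0.630, 1.242)
t=1.500: state=(0.718, 0.982)
t=1.750: state=(0.856, 0.785)
t=2.000: state=(1.054, 0.637)
t=2.250: state=(1.331, 0.530)
t=2.500: state=(1.712, 0.455)
t=2.750: state=(2.227, 0.408)
t=3.000: state=(2.917, 0.388)
t=3.250: state=(3.825, 0.399)
t=3.500: state=(4.984, 0.454)
t=3.750: state=(6.382, 0.585)
t=4.000: state=(7.859, 0.871)
t=4.250: state=(8.899, 1.476)
t=4.500: state=(8.517, 2.606)
t=4.750: state=(6.274, 4.029)
t=5.000: state=(3.663, 4.829)
t=5.250: state=(2.014, 4.681)
t=5.500: state=(1.207, 4.037)
t=5.750: state=(0.832, 3.295)
t=6.000: state=(0.660, 2.621)
t=6.250: state=(0.592, 2.062)
t=6.500: state=(0.585, 1.616)
t=6.750: state=(0.625, 1.269)
t=6.990: state=(0.704, 1.012)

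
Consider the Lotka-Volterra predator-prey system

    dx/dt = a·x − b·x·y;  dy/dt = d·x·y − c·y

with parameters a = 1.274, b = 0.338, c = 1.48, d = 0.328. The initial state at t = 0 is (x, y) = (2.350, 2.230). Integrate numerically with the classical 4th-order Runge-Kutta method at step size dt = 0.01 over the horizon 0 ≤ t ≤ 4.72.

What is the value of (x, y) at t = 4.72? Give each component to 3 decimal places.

(x, y) = (2.254, 2.370)

t=0.000: state=(2.350, 2.230)
step 1 (dt=0.01): k1=(1.223, -1.582), k2=(1.232, -1.571), k3=(1.232, -1.571), k4=(1.242, -1.561); state += dt/6·(k1+2k2+2k3+k4)
t=0.010: state=(2.362, 2.214)
t=0.020: state=(2.375, 2.199)
t=0.030: state=(2.388, 2.183)
continuing one RK4 step at a time; state shown every 20 steps (Δt=0.2):
t=0.200: state=(2.633, 1.952)
t=0.400: state=(3.000, 1.746)
t=0.600: state=(3.457, 1.604)
t=0.800: state=(4.014, 1.524)
t=1.000: state=(4.677, 1.506)
t=1.200: state=(5.442, 1.560)
t=1.400: state=(6.291, 1.705)
t=1.600: state=(7.175, 1.972)
t=1.800: state=(7.991, 2.414)
t=2.000: state=(8.571, 3.097)
t=2.200: state=(8.693, 4.070)
t=2.400: state=(8.183, 5.285)
t=2.600: state=(7.081, 6.502)
t=2.800: state=(5.702, 7.358)
t=3.000: state=(4.419, 7.618)
t=3.200: state=(3.432, 7.317)
t=3.400: state=(2.757, 6.657)
t=3.600: state=(2.331, 5.844)
t=3.800: state=(2.083, 5.020)
t=4.000: state=(1.965, 4.261)
t=4.200: state=(1.945, 3.601)
t=4.400: state=(2.005, 3.048)
t=4.600: state=(2.139, 2.596)
t=4.720: state=(2.254, 2.370)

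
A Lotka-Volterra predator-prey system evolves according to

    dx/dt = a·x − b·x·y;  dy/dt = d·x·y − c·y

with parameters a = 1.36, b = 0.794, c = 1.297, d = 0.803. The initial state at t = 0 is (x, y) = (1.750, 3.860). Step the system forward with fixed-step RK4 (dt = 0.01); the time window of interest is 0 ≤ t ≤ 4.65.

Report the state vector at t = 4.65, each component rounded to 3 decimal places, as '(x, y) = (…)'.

(x, y) = (3.252, 2.808)

t=0.000: state=(1.750, 3.860)
step 1 (dt=0.01): k1=(-2.983, 0.418), k2=(-2.961, 0.372), k3=(-2.961, 0.372), k4=(-2.938, 0.326); state += dt/6·(k1+2k2+2k3+k4)
t=0.010: state=(1.720, 3.864)
t=0.020: state=(1.691, 3.867)
t=0.030: state=(1.663, 3.868)
continuing one RK4 step at a time; state shown every 20 steps (Δt=0.2):
t=0.200: state=(1.247, 3.779)
t=0.400: state=(0.919, 3.462)
t=0.600: state=(0.719, 3.043)
t=0.800: state=(0.603, 2.608)
t=1.000: state=(0.540, 2.205)
t=1.200: state=(0.514, 1.850)
t=1.400: state=(0.516, 1.550)
t=1.600: state=(0.540, 1.302)
t=1.800: state=(0.586, 1.099)
t=2.000: state=(0.655, 0.936)
t=2.200: state=(0.749, 0.808)
t=2.400: state=(0.872, 0.710)
t=2.600: state=(1.029, 0.638)
t=2.800: state=(1.225, 0.589)
t=3.000: state=(1.468, 0.564)
t=3.200: state=(1.762, 0.564)
t=3.400: state=(2.111, 0.593)
t=3.600: state=(2.509, 0.663)
t=3.800: state=(2.937, 0.792)
t=4.000: state=(3.346, 1.013)
t=4.200: state=(3.642, 1.372)
t=4.400: state=(3.692, 1.916)
t=4.600: state=(3.384, 2.622)
t=4.650: state=(3.252, 2.808)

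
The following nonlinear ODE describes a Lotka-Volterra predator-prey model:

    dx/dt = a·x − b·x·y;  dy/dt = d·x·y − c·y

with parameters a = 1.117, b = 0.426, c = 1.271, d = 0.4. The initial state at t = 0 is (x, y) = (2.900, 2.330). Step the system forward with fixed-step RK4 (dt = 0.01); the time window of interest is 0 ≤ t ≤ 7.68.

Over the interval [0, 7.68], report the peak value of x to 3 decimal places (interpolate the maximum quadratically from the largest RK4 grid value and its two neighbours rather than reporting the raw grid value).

t=0.000: state=(2.900, 2.330)
step 1 (dt=0.01): k1=(0.361, -0.259), k2=(0.363, -0.257), k3=(0.363, -0.257), k4=(0.364, -0.255); state += dt/6·(k1+2k2+2k3+k4)
t=0.010: state=(2.904, 2.327)
t=0.020: state=(2.907, 2.325)
t=0.030: state=(2.911, 2.322)
continuing one RK4 step at a time; state shown every 25 steps (Δt=0.25):
t=0.250: state=(3.001, 2.277)
t=0.500: state=(3.118, 2.250)
t=0.750: state=(3.245, 2.251)
t=1.000: state=(3.371, 2.281)
t=1.250: state=(3.486, 2.339)
t=1.500: state=(3.577, 2.424)
t=1.750: state=(3.633, 2.531)
t=2.000: state=(3.646, 2.651)
t=2.250: state=(3.610, 2.775)
t=2.500: state=(3.530, 2.887)
t=2.750: state=(3.415, 2.974)
t=3.000: state=(3.280, 3.025)
t=3.250: state=(3.139, 3.035)
t=3.500: state=(3.008, 3.003)
t=3.750: state=(2.898, 2.936)
t=4.000: state=(2.816, 2.842)
t=4.250: state=(2.766, 2.734)
t=4.500: state=(2.750, 2.621)
t=4.750: state=(2.767, 2.513)
t=5.000: state=(2.814, 2.417)
t=5.250: state=(2.888, 2.339)
t=5.500: state=(2.986, 2.283)
t=5.750: state=(3.102, 2.252)
t=6.000: state=(3.228, 2.249)
t=6.250: state=(3.355, 2.275)
t=6.500: state=(3.472, 2.330)
t=6.750: state=(3.567, 2.411)
t=7.000: state=(3.628, 2.516)
t=7.250: state=(3.647, 2.635)
t=7.500: state=(3.618, 2.759)
t=7.680: state=(3.568, 2.843)
largest grid value and its neighbours: x(1.930)=3.64690, x(1.940)=3.64694, x(1.950)=3.64691
parabola through these three points peaks at t≈1.941 with x≈3.64694

max x = 3.647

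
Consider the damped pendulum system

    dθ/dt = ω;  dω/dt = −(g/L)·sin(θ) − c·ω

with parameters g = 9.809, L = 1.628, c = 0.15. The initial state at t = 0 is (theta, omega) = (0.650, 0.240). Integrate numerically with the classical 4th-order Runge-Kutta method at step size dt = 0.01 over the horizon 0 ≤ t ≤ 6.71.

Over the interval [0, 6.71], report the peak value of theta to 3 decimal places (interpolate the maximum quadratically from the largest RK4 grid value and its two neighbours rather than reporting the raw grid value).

t=0.000: state=(0.650, 0.240)
step 1 (dt=0.01): k1=(0.240, -3.682), k2=(0.222, -3.685), k3=(0.222, -3.685), k4=(0.203, -3.687); state += dt/6·(k1+2k2+2k3+k4)
t=0.010: state=(0.652, 0.203)
t=0.020: state=(0.654, 0.166)
t=0.030: state=(0.656, 0.129)
continuing one RK4 step at a time; state shown every 25 steps (Δt=0.25):
t=0.250: state=(0.596, -0.654)
t=0.500: state=(0.343, -1.314)
t=0.750: state=(-0.021, -1.505)
t=1.000: state=(-0.364, -1.156)
t=1.250: state=(-0.567, -0.430)
t=1.500: state=(-0.570, 0.404)
t=1.750: state=(-0.379, 1.081)
t=2.000: state=(-0.062, 1.370)
t=2.250: state=(0.264, 1.163)
t=2.500: state=(0.486, 0.561)
t=2.750: state=(0.532, -0.200)
t=3.000: state=(0.394, -0.870)
t=3.250: state=(0.123, -1.224)
t=3.500: state=(-0.181, -1.133)
t=3.750: state=(-0.410, -0.646)
t=4.000: state=(-0.487, 0.038)
t=4.250: state=(-0.394, 0.684)
t=4.500: state=(-0.167, 1.078)
t=4.750: state=(0.112, 1.077)
t=5.000: state=(0.340, 0.695)
t=5.250: state=(0.440, 0.090)
t=5.500: state=(0.384, -0.523)
t=5.750: state=(0.196, -0.937)
t=6.000: state=(-0.055, -1.007)
t=6.250: state=(-0.277, -0.716)
t=6.500: state=(-0.393, -0.187)
t=6.710: state=(-0.381, 0.299)
largest grid value and its neighbours: theta(0.060)=0.65776, theta(0.070)=0.65776, theta(0.080)=0.65740
parabola through these three points peaks at t≈0.065 with theta≈0.65781

max theta = 0.658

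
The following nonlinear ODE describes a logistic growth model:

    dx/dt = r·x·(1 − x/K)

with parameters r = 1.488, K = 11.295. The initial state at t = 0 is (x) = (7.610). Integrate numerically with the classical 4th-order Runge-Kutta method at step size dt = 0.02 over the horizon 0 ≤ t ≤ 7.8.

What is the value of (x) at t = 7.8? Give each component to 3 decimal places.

(x) = (11.295)

t=0.000: state=(7.610)
step 1 (dt=0.02): k1=(3.694), k2=(3.675), k3=(3.675), k4=(3.656); state += dt/6·(k1+2k2+2k3+k4)
t=0.020: state=(7.684)
t=0.040: state=(7.756)
t=0.060: state=(7.828)
continuing one RK4 step at a time; state shown every 25 steps (Δt=0.5):
t=0.500: state=(9.182)
t=1.000: state=(10.182)
t=1.500: state=(10.737)
t=2.000: state=(11.023)
t=2.500: state=(11.164)
t=3.000: state=(11.232)
t=3.500: state=(11.265)
t=4.000: state=(11.281)
t=4.500: state=(11.288)
t=5.000: state=(11.292)
t=5.500: state=(11.293)
t=6.000: state=(11.294)
t=6.500: state=(11.295)
t=7.000: state=(11.295)
t=7.500: state=(11.295)
t=7.800: state=(11.295)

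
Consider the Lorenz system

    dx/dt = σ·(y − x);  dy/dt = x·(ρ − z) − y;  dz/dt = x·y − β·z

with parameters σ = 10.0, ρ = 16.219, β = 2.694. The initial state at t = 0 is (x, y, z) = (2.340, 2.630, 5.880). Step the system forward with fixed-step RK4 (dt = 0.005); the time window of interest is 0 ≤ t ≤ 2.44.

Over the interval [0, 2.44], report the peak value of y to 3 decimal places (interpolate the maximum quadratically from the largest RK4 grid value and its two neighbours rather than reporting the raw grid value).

max y = 12.954

t=0.000: state=(2.340, 2.630, 5.880)
step 1 (dt=0.005): k1=(2.900, 21.563, -9.687), k2=(3.367, 21.641, -9.476), k3=(3.357, 21.652, -9.474), k4=(3.815, 21.740, -9.260); state += dt/6·(k1+2k2+2k3+k4)
t=0.005: state=(2.357, 2.738, 5.833)
t=0.010: state=(2.378, 2.847, 5.787)
t=0.015: state=(2.404, 2.958, 5.744)
continuing one RK4 step at a time; state shown every 20 steps (Δt=0.1):
t=0.100: state=(3.410, 5.185, 5.456)
t=0.200: state=(5.891, 9.074, 7.095)
t=0.300: state=(9.413, 12.779, 13.115)
t=0.400: state=(11.019, 10.141, 21.271)
t=0.500: state=(7.909, 3.506, 21.933)
t=0.600: state=(3.993, 1.011, 17.755)
t=0.700: state=(2.052, 1.004, 13.789)
t=0.800: state=(1.580, 1.565, 10.722)
t=0.900: state=(1.887, 2.495, 8.490)
t=1.000: state=(2.824, 4.131, 7.161)
t=1.100: state=(4.607, 6.917, 7.270)
t=1.200: state=(7.419, 10.586, 10.278)
t=1.300: state=(10.130, 11.733, 17.024)
t=1.400: state=(9.615, 7.023, 21.637)
t=1.500: state=(6.176, 2.657, 19.705)
t=1.600: state=(3.460, 1.646, 15.852)
t=1.700: state=(2.419, 2.029, 12.544)
t=1.800: state=(2.491, 2.970, 10.100)
t=1.900: state=(3.345, 4.588, 8.669)
t=2.000: state=(5.026, 7.158, 8.780)
t=2.100: state=(7.505, 10.156, 11.584)
t=2.200: state=(9.611, 10.682, 17.136)
t=2.300: state=(9.014, 6.846, 20.586)
t=2.400: state=(6.214, 3.346, 18.992)
t=2.440: state=(5.150, 2.737, 17.698)
largest grid value and its neighbours: y(0.315)=12.94031, y(0.320)=12.95389, y(0.325)=12.94583
parabola through these three points peaks at t≈0.321 with y≈12.95406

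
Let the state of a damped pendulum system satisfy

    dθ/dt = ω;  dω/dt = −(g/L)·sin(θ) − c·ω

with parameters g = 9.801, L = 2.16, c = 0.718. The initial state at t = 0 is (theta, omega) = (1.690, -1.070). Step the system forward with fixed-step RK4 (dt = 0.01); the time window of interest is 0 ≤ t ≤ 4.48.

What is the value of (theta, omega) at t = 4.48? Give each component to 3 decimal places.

t=0.000: state=(1.690, -1.070)
step 1 (dt=0.01): k1=(-1.070, -3.737), k2=(-1.089, -3.726), k3=(-1.089, -3.727), k4=(-1.107, -3.716); state += dt/6·(k1+2k2+2k3+k4)
t=0.010: state=(1.679, -1.107)
t=0.020: state=(1.668, -1.144)
t=0.030: state=(1.656, -1.181)
continuing one RK4 step at a time; state shown every 20 steps (Δt=0.2):
t=0.200: state=(1.404, -1.769)
t=0.400: state=(0.992, -2.316)
t=0.600: state=(0.497, -2.572)
t=0.800: state=(-0.009, -2.423)
t=1.000: state=(-0.446, -1.898)
t=1.200: state=(-0.754, -1.158)
t=1.400: state=(-0.907, -0.371)
t=1.600: state=(-0.907, 0.351)
t=1.800: state=(-0.775, 0.938)
t=2.000: state=(-0.545, 1.332)
t=2.200: state=(-0.259, 1.483)
t=2.400: state=(0.031, 1.375)
t=2.600: state=(0.277, 1.055)
t=2.800: state=(0.445, 0.608)
t=3.000: state=(0.518, 0.129)
t=3.200: state=(0.499, -0.305)
t=3.400: state=(0.403, -0.636)
t=3.600: state=(0.254, -0.825)
t=3.800: state=(0.084, -0.855)
t=4.000: state=(-0.078, -0.740)
t=4.200: state=(-0.205, -0.517)
t=4.400: state=(-0.281, -0.240)
t=4.480: state=(-0.296, -0.126)

(theta, omega) = (-0.296, -0.126)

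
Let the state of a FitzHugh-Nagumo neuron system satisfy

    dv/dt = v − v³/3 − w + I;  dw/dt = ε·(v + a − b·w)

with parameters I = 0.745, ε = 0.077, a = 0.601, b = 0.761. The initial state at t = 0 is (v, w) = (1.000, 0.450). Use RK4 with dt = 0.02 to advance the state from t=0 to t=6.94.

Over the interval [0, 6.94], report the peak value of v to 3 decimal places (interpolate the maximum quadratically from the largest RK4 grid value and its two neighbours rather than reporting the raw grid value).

t=0.000: state=(1.000, 0.450)
step 1 (dt=0.02): k1=(0.962, 0.097), k2=(0.961, 0.098), k3=(0.961, 0.098), k4=(0.959, 0.098); state += dt/6·(k1+2k2+2k3+k4)
t=0.020: state=(1.019, 0.452)
t=0.040: state=(1.038, 0.454)
t=0.060: state=(1.057, 0.456)
continuing one RK4 step at a time; state shown every 25 steps (Δt=0.5):
t=0.500: state=(1.430, 0.506)
t=1.000: state=(1.671, 0.574)
t=1.500: state=(1.750, 0.646)
t=2.000: state=(1.757, 0.716)
t=2.500: state=(1.737, 0.785)
t=3.000: state=(1.709, 0.850)
t=3.500: state=(1.678, 0.913)
t=4.000: state=(1.645, 0.972)
t=4.500: state=(1.612, 1.029)
t=5.000: state=(1.578, 1.082)
t=5.500: state=(1.543, 1.133)
t=6.000: state=(1.508, 1.181)
t=6.500: state=(1.472, 1.226)
t=6.940: state=(1.440, 1.264)
largest grid value and its neighbours: v(1.800)=1.75887, v(1.820)=1.75888, v(1.840)=1.75883
parabola through these three points peaks at t≈1.813 with v≈1.75888

max v = 1.759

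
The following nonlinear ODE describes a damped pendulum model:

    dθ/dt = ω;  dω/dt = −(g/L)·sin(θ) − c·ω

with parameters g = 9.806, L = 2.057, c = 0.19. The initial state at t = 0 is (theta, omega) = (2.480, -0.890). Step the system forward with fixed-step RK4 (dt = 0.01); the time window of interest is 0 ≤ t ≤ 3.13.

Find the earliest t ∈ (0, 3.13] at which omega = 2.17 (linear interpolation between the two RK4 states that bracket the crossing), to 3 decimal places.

t=0.000: state=(2.480, -0.890)
step 1 (dt=0.01): k1=(-0.890, -2.760), k2=(-0.904, -2.774), k3=(-0.904, -2.774), k4=(-0.918, -2.788); state += dt/6·(k1+2k2+2k3+k4)
t=0.010: state=(2.471, -0.918)
t=0.020: state=(2.462, -0.946)
t=0.030: state=(2.452, -0.974)
continuing one RK4 step at a time; state shown every 20 steps (Δt=0.2):
t=0.200: state=(2.243, -1.507)
t=0.400: state=(1.867, -2.269)
t=0.600: state=(1.329, -3.108)
t=0.800: state=(0.636, -3.759)
t=1.000: state=(-0.136, -3.844)
t=1.200: state=(-0.855, -3.256)
t=1.400: state=(-1.413, -2.290)
t=1.600: state=(-1.769, -1.275)
t=1.800: state=(-1.928, -0.333)
t=2.000: state=(-1.906, 0.554)
t=2.200: state=(-1.707, 1.439)
t=2.360: state=(-1.420, 2.144)
next step: t=2.370: state=(-1.398, 2.187) — omega has crossed 2.17
linear interpolation between t=2.360 (2.14445) and t=2.370 (2.18738) → t≈2.366

t = 2.366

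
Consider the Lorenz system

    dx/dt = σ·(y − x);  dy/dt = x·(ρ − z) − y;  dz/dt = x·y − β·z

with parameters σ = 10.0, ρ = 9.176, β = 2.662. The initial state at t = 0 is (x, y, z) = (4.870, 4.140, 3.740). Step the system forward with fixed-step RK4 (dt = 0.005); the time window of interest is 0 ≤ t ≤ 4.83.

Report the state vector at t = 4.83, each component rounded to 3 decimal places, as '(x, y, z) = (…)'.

t=0.000: state=(4.870, 4.140, 3.740)
step 1 (dt=0.005): k1=(-7.300, 22.333, 10.206), k2=(-6.559, 22.054, 10.333), k3=(-6.585, 22.064, 10.337), k4=(-5.868, 21.794, 10.466); state += dt/6·(k1+2k2+2k3+k4)
t=0.005: state=(4.837, 4.250, 3.792)
t=0.010: state=(4.811, 4.358, 3.845)
t=0.015: state=(4.792, 4.463, 3.899)
continuing one RK4 step at a time; state shown every 40 steps (Δt=0.2):
t=0.200: state=(6.104, 7.043, 7.164)
t=0.400: state=(6.327, 5.478, 10.874)
t=0.600: state=(4.103, 3.156, 9.636)
t=0.800: state=(3.131, 3.069, 7.242)
t=1.000: state=(3.616, 4.113, 6.088)
t=1.200: state=(4.882, 5.552, 6.858)
t=1.400: state=(5.712, 5.736, 8.952)
t=1.600: state=(5.003, 4.426, 9.518)
t=1.800: state=(4.056, 3.779, 8.330)
t=2.000: state=(3.967, 4.132, 7.276)
t=2.200: state=(4.552, 4.917, 7.281)
t=2.400: state=(5.142, 5.296, 8.233)
t=2.600: state=(5.044, 4.820, 8.901)
t=2.800: state=(4.515, 4.282, 8.543)
t=3.000: state=(4.280, 4.287, 7.874)
t=3.200: state=(4.493, 4.670, 7.660)
t=3.400: state=(4.841, 4.973, 8.036)
t=3.600: state=(4.917, 4.857, 8.487)
t=3.800: state=(4.684, 4.546, 8.473)
t=4.000: state=(4.485, 4.442, 8.131)
t=4.200: state=(4.525, 4.598, 7.915)
t=4.400: state=(4.706, 4.792, 8.025)
t=4.600: state=(4.802, 4.803, 8.278)
t=4.800: state=(4.722, 4.655, 8.358)
t=4.830: state=(4.702, 4.632, 8.347)

(x, y, z) = (4.702, 4.632, 8.347)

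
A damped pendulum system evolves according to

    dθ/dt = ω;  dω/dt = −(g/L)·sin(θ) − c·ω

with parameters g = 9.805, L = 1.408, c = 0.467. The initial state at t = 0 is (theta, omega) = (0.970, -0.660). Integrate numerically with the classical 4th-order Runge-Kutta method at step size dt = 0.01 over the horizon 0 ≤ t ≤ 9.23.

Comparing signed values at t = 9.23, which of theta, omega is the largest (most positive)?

t=0.000: state=(0.970, -0.660)
step 1 (dt=0.01): k1=(-0.660, -5.436), k2=(-0.687, -5.410), k3=(-0.687, -5.410), k4=(-0.714, -5.384); state += dt/6·(k1+2k2+2k3+k4)
t=0.010: state=(0.963, -0.714)
t=0.020: state=(0.956, -0.768)
t=0.030: state=(0.948, -0.821)
continuing one RK4 step at a time; state shown every 50 steps (Δt=0.5):
t=0.500: state=(0.131, -2.225)
t=1.000: state=(-0.694, -0.683)
t=1.500: state=(-0.474, 1.375)
t=2.000: state=(0.304, 1.285)
t=2.500: state=(0.525, -0.449)
t=3.000: state=(0.020, -1.252)
t=3.500: state=(-0.406, -0.244)
t=4.000: state=(-0.209, 0.873)
t=4.500: state=(0.222, 0.608)
t=5.000: state=(0.269, -0.406)
t=5.500: state=(-0.051, -0.673)
t=6.000: state=(-0.236, 0.012)
t=6.500: state=(-0.068, 0.539)
t=7.000: state=(0.156, 0.237)
t=7.500: state=(0.125, -0.318)
t=8.000: state=(-0.066, -0.333)
t=8.500: state=(-0.129, 0.101)
t=9.000: state=(-0.006, 0.310)
t=9.230: state=(0.058, 0.236)
compare at T: theta=0.058, omega=0.236

largest component: omega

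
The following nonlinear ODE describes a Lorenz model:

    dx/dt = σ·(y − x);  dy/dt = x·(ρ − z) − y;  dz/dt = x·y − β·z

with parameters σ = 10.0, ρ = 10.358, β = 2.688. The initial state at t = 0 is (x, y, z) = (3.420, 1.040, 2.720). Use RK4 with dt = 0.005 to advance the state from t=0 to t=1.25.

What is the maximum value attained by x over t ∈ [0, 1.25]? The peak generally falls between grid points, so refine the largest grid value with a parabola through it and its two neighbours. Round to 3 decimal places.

max x = 8.095

t=0.000: state=(3.420, 1.040, 2.720)
step 1 (dt=0.005): k1=(-23.800, 25.082, -3.755), k2=(-22.578, 24.596, -3.580), k3=(-22.621, 24.619, -3.582), k4=(-21.438, 24.154, -3.417); state += dt/6·(k1+2k2+2k3+k4)
t=0.005: state=(3.307, 1.163, 2.702)
t=0.010: state=(3.205, 1.282, 2.686)
t=0.015: state=(3.114, 1.396, 2.671)
continuing one RK4 step at a time; state shown every 10 steps (Δt=0.05):
t=0.050: state=(2.722, 2.115, 2.601)
t=0.100: state=(2.678, 3.020, 2.595)
t=0.150: state=(3.005, 3.932, 2.729)
t=0.200: state=(3.580, 4.935, 3.069)
t=0.250: state=(4.346, 6.041, 3.704)
t=0.300: state=(5.257, 7.186, 4.731)
t=0.350: state=(6.242, 8.208, 6.222)
t=0.400: state=(7.170, 8.849, 8.143)
t=0.450: state=(7.852, 8.833, 10.263)
t=0.500: state=(8.095, 8.049, 12.158)
t=0.550: state=(7.799, 6.687, 13.391)
t=0.600: state=(7.036, 5.167, 13.767)
t=0.650: state=(6.012, 3.869, 13.406)
t=0.700: state=(4.963, 2.966, 12.587)
t=0.750: state=(4.054, 2.440, 11.566)
t=0.800: state=(3.360, 2.197, 10.508)
t=0.850: state=(2.886, 2.144, 9.499)
t=0.900: state=(2.606, 2.215, 8.582)
t=0.950: state=(2.484, 2.378, 7.774)
t=1.000: state=(2.491, 2.617, 7.085)
t=1.050: state=(2.605, 2.932, 6.524)
t=1.100: state=(2.814, 3.324, 6.099)
t=1.150: state=(3.113, 3.799, 5.826)
t=1.200: state=(3.499, 4.354, 5.724)
t=1.250: state=(3.966, 4.978, 5.820)
largest grid value and its neighbours: x(0.495)=8.09430, x(0.500)=8.09478, x(0.505)=8.08971
parabola through these three points peaks at t≈0.498 with x≈8.09525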